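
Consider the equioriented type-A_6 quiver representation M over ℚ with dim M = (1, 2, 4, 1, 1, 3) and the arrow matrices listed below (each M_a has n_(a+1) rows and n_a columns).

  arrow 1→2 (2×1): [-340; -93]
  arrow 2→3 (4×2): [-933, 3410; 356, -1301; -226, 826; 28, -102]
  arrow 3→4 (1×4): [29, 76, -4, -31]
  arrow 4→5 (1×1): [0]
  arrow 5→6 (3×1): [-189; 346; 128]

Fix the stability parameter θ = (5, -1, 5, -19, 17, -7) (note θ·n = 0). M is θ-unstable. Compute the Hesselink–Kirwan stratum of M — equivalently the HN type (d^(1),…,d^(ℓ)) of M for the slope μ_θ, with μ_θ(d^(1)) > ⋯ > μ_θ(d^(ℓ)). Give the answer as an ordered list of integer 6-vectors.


Interval decomposition of M: I[1,4], I[2,3], I[3,3]^2, I[5,6], I[6,6]^2.
HN type (ℓ=4): μ^(1)=5; μ^(2)=-1; μ^(3)=-5/2; μ^(4)=-7

((0, 0, 3, 0, 1, 1); (0, 1, 0, 0, 0, 0); (1, 1, 1, 1, 0, 0); (0, 0, 0, 0, 0, 2))


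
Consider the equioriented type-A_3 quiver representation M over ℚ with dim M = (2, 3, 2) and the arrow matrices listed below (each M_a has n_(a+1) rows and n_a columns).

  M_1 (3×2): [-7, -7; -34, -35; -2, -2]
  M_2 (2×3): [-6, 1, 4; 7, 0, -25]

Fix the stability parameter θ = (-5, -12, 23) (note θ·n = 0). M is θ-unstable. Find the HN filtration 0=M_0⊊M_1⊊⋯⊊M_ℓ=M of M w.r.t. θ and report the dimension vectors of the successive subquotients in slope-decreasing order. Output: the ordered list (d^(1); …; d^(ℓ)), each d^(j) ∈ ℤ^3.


Interval decomposition of M: I[1,3]^2, I[2,2].
HN type (ℓ=3): μ^(1)=23; μ^(2)=-17/2; μ^(3)=-12

((0, 0, 2); (2, 2, 0); (0, 1, 0))


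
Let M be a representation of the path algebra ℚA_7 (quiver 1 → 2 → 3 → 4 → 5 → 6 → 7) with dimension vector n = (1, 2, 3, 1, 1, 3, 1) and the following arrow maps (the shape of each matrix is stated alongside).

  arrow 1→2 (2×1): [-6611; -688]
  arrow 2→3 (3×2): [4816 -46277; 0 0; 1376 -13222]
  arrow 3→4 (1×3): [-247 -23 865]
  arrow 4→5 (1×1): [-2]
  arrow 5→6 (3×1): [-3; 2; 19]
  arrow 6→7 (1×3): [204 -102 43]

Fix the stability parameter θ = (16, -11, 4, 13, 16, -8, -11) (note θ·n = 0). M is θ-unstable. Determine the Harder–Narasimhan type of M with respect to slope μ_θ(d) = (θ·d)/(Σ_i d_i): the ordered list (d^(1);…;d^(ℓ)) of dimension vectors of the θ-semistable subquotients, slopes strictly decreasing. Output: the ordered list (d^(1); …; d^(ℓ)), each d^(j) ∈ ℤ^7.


Interval decomposition of M: I[1,2], I[2,7], I[3,3]^2, I[6,6]^2.
HN type (ℓ=5): μ^(1)=4; μ^(2)=14/5; μ^(3)=5/2; μ^(4)=-8; μ^(5)=-11

((0, 0, 2, 0, 0, 0, 0); (0, 0, 1, 1, 1, 1, 1); (1, 1, 0, 0, 0, 0, 0); (0, 0, 0, 0, 0, 2, 0); (0, 1, 0, 0, 0, 0, 0))


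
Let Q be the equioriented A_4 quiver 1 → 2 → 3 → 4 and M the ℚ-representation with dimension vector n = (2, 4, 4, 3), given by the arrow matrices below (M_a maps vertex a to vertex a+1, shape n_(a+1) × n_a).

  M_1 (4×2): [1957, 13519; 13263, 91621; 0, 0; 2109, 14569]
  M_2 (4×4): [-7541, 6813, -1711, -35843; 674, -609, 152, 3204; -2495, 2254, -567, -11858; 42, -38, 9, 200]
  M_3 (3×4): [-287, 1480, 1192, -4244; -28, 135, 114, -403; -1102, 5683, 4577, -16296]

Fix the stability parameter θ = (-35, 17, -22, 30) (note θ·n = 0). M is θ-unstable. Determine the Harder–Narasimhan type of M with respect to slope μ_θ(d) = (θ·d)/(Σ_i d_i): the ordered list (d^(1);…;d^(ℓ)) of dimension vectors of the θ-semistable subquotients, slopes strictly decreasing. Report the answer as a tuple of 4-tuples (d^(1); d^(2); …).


Barcode: M ≅ I[1,4]^2, I[2,3], I[2,4]. HN layers by μ_θ (3 steps, strictly decreasing):
  μ^(1)=30; μ^(2)=-5/2; μ^(3)=-35

((0, 0, 0, 3); (0, 4, 4, 0); (2, 0, 0, 0))


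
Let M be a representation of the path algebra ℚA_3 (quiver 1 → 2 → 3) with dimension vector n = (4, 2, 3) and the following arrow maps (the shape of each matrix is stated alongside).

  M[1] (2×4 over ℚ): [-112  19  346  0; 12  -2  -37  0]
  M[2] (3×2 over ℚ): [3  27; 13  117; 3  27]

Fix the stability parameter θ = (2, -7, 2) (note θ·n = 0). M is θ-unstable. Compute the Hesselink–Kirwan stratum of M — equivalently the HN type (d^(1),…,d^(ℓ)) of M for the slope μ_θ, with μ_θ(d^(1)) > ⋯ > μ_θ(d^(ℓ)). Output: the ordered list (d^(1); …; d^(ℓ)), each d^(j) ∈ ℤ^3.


Via rank(M_{q-1}∘⋯∘M_p): M ≅ I[1,1]^2, I[1,2], I[1,3], I[3,3]^2.
μ_θ-semistable layers: μ^(1)=2; μ^(2)=-5/2

((2, 0, 3); (2, 2, 0))


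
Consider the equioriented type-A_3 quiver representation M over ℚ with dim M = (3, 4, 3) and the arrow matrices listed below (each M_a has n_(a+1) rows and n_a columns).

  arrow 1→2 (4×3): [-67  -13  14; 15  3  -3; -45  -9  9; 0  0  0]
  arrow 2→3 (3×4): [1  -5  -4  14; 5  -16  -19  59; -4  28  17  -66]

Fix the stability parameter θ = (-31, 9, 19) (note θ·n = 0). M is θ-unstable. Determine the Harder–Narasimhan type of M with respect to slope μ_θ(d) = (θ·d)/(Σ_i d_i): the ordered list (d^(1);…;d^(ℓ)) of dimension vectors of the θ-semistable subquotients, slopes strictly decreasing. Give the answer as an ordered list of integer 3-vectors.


Interval decomposition of M: I[1,1], I[1,3]^2, I[2,2], I[2,3].
HN type (ℓ=3): μ^(1)=19; μ^(2)=9; μ^(3)=-31

((0, 0, 3); (0, 4, 0); (3, 0, 0))


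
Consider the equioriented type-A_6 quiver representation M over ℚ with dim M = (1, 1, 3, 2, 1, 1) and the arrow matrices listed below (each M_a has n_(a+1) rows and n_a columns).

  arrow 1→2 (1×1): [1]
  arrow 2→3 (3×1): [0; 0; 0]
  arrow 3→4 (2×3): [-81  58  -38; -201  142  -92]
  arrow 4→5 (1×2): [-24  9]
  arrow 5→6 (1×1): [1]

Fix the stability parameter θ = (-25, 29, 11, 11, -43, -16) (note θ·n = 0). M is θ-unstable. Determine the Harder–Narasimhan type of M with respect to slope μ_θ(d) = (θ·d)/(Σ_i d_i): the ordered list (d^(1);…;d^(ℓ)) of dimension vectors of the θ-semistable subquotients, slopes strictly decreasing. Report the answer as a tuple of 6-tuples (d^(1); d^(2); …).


Interval decomposition of M: I[1,2], I[3,3], I[3,4], I[3,6].
HN type (ℓ=4): μ^(1)=29; μ^(2)=11; μ^(3)=-37/4; μ^(4)=-25

((0, 1, 0, 0, 0, 0); (0, 0, 2, 1, 0, 0); (0, 0, 1, 1, 1, 1); (1, 0, 0, 0, 0, 0))


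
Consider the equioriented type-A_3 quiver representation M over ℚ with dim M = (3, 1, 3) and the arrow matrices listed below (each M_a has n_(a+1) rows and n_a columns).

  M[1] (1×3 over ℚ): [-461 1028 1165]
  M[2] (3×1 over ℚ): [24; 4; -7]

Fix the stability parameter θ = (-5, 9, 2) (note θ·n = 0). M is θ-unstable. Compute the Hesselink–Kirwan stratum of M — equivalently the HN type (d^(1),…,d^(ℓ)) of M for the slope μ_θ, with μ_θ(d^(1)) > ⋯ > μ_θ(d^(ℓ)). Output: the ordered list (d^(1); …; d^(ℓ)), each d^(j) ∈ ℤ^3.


Barcode: M ≅ I[1,1]^2, I[1,3], I[3,3]^2. HN layers by μ_θ (3 steps, strictly decreasing):
  μ^(1)=11/2; μ^(2)=2; μ^(3)=-5

((0, 1, 1); (0, 0, 2); (3, 0, 0))


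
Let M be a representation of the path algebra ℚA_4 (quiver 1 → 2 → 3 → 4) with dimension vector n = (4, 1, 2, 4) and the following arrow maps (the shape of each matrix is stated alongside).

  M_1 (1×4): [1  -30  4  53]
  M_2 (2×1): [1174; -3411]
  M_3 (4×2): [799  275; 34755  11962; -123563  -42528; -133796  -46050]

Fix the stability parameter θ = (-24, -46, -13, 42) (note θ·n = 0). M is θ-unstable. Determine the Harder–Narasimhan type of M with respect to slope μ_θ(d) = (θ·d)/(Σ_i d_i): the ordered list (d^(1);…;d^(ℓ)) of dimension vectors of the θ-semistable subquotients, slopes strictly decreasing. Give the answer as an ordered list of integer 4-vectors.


Via rank(M_{q-1}∘⋯∘M_p): M ≅ I[1,1]^3, I[1,4], I[3,4], I[4,4]^2.
μ_θ-semistable layers: μ^(1)=42; μ^(2)=-13; μ^(3)=-24; μ^(4)=-35

((0, 0, 0, 4); (0, 0, 2, 0); (3, 0, 0, 0); (1, 1, 0, 0))


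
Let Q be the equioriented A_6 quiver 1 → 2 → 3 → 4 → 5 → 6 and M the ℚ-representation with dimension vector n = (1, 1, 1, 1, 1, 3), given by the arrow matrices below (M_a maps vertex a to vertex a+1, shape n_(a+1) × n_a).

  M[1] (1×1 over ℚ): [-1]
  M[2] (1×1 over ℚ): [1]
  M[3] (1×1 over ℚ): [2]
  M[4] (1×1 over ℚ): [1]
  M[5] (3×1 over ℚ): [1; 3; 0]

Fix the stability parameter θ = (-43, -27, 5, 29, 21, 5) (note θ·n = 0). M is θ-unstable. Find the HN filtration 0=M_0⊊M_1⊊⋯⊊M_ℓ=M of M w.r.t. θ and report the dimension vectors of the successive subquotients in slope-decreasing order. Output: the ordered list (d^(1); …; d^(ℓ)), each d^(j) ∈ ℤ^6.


Interval decomposition of M: I[1,6], I[6,6]^2.
HN type (ℓ=4): μ^(1)=55/3; μ^(2)=5; μ^(3)=-27; μ^(4)=-43

((0, 0, 0, 1, 1, 1); (0, 0, 1, 0, 0, 2); (0, 1, 0, 0, 0, 0); (1, 0, 0, 0, 0, 0))


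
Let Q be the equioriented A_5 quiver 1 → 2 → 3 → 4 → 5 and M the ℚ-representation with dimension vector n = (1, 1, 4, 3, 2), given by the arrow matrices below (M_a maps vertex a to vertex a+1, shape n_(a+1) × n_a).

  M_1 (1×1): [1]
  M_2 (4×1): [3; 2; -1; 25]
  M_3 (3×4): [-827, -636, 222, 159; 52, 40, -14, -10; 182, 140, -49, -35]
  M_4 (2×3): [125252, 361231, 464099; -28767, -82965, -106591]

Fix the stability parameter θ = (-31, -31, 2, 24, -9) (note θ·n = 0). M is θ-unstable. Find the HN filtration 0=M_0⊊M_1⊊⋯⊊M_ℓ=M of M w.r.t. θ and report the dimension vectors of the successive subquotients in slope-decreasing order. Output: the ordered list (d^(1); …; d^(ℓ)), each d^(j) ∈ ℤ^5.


Barcode: M ≅ I[1,3], I[3,3], I[3,5]^2, I[4,4]. HN layers by μ_θ (4 steps, strictly decreasing):
  μ^(1)=24; μ^(2)=15/2; μ^(3)=2; μ^(4)=-31

((0, 0, 0, 1, 0); (0, 0, 0, 2, 2); (0, 0, 4, 0, 0); (1, 1, 0, 0, 0))


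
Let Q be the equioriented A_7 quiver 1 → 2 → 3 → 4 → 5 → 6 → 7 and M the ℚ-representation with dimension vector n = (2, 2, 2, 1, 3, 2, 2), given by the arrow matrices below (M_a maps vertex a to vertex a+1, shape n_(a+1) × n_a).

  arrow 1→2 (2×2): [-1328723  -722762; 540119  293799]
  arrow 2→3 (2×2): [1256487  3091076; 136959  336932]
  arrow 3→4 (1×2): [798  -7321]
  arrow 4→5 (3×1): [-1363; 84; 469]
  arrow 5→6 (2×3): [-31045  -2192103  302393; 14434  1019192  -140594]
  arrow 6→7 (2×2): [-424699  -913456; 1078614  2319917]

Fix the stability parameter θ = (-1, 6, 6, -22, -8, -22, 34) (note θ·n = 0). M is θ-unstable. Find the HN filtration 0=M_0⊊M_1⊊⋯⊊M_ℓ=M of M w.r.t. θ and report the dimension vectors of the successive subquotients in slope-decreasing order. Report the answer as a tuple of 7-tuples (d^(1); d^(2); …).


Via rank(M_{q-1}∘⋯∘M_p): M ≅ I[1,2], I[1,5], I[3,3], I[5,7]^2.
μ_θ-semistable layers: μ^(1)=34; μ^(2)=6; μ^(3)=-1; μ^(4)=-19/5; μ^(5)=-15

((0, 0, 0, 0, 0, 0, 2); (0, 1, 1, 0, 0, 0, 0); (1, 0, 0, 0, 0, 0, 0); (1, 1, 1, 1, 1, 0, 0); (0, 0, 0, 0, 2, 2, 0))


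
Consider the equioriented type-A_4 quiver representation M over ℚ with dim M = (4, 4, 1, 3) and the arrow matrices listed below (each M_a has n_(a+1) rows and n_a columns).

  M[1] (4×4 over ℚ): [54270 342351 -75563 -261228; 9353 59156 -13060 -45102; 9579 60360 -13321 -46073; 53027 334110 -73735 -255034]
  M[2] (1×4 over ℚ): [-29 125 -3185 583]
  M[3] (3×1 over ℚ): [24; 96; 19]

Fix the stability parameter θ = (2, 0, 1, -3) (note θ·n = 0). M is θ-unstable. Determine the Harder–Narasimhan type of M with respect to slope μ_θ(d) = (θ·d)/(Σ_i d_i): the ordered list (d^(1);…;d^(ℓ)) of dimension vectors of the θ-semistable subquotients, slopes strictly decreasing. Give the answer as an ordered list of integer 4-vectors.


Interval decomposition of M: I[1,2]^3, I[1,4], I[4,4]^2.
HN type (ℓ=3): μ^(1)=1; μ^(2)=0; μ^(3)=-3

((3, 3, 0, 0); (1, 1, 1, 1); (0, 0, 0, 2))


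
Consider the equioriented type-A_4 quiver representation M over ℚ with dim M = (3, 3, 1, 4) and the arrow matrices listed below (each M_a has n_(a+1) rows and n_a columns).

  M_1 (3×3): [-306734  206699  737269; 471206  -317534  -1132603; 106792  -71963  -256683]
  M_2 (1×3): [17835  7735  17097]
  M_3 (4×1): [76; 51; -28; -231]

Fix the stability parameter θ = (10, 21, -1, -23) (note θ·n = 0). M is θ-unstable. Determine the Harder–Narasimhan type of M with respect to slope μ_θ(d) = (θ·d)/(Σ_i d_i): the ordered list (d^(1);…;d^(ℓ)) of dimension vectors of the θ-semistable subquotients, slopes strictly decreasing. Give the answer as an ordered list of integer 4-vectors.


Interval decomposition of M: I[1,2]^2, I[1,4], I[4,4]^3.
HN type (ℓ=4): μ^(1)=21; μ^(2)=10; μ^(3)=7/4; μ^(4)=-23

((0, 2, 0, 0); (2, 0, 0, 0); (1, 1, 1, 1); (0, 0, 0, 3))


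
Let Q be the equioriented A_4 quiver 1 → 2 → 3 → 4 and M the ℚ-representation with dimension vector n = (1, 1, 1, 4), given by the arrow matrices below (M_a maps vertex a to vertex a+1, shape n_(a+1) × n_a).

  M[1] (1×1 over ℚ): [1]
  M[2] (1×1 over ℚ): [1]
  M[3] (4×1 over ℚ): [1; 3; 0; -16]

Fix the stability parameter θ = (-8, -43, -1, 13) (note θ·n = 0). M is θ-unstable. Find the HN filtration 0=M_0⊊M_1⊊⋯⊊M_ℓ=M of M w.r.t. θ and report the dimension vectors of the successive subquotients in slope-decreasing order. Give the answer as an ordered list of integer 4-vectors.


Via rank(M_{q-1}∘⋯∘M_p): M ≅ I[1,4], I[4,4]^3.
μ_θ-semistable layers: μ^(1)=13; μ^(2)=-1; μ^(3)=-51/2

((0, 0, 0, 4); (0, 0, 1, 0); (1, 1, 0, 0))


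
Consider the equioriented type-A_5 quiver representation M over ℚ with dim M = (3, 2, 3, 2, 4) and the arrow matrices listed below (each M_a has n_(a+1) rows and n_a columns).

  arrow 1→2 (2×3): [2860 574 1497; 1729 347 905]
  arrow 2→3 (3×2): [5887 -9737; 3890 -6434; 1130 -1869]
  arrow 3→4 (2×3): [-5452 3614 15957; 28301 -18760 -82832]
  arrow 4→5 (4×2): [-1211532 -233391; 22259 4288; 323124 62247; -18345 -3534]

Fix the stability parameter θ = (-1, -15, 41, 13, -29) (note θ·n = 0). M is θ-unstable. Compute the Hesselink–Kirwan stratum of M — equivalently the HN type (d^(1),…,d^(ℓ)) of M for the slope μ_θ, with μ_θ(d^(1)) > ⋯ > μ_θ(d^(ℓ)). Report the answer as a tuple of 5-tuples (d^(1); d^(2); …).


Via rank(M_{q-1}∘⋯∘M_p): M ≅ I[1,1], I[1,5]^2, I[3,3], I[5,5]^2.
μ_θ-semistable layers: μ^(1)=41; μ^(2)=25/3; μ^(3)=-1; μ^(4)=-8; μ^(5)=-29

((0, 0, 1, 0, 0); (0, 0, 2, 2, 2); (1, 0, 0, 0, 0); (2, 2, 0, 0, 0); (0, 0, 0, 0, 2))


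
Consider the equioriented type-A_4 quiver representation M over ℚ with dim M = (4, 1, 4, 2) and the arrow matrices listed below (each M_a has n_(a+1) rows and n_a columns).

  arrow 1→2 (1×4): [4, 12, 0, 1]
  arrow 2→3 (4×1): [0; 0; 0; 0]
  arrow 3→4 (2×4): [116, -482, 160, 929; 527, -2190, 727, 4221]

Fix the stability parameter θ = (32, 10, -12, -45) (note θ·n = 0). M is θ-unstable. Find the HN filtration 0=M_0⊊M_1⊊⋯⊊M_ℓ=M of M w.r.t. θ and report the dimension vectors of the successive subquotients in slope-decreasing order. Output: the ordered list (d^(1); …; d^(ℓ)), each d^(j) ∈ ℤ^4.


Via rank(M_{q-1}∘⋯∘M_p): M ≅ I[1,1]^3, I[1,2], I[3,3]^2, I[3,4]^2.
μ_θ-semistable layers: μ^(1)=32; μ^(2)=21; μ^(3)=-12; μ^(4)=-57/2

((3, 0, 0, 0); (1, 1, 0, 0); (0, 0, 2, 0); (0, 0, 2, 2))


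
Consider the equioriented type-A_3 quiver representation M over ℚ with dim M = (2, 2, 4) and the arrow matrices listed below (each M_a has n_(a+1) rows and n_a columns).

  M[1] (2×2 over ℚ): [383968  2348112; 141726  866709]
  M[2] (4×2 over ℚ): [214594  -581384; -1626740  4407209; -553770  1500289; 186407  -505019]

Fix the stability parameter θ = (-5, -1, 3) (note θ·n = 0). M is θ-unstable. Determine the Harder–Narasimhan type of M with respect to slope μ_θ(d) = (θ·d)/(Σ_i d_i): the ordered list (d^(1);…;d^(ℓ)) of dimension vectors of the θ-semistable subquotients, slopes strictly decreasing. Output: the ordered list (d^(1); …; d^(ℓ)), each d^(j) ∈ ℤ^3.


Barcode: M ≅ I[1,1], I[1,3], I[2,3], I[3,3]^2. HN layers by μ_θ (3 steps, strictly decreasing):
  μ^(1)=3; μ^(2)=-1; μ^(3)=-5

((0, 0, 4); (0, 2, 0); (2, 0, 0))


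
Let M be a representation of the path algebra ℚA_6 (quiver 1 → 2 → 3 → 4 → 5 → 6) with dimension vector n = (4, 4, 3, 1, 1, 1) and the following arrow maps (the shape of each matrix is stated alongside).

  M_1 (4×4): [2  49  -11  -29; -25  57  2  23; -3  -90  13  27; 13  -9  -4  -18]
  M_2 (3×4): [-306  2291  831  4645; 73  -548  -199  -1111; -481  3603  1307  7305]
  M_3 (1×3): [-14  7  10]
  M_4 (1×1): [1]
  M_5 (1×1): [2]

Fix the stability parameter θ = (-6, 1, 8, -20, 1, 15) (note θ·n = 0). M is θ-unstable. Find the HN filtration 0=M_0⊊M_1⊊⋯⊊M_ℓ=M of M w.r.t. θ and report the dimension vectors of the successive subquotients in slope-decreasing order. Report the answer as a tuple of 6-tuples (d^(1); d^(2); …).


Via rank(M_{q-1}∘⋯∘M_p): M ≅ I[1,2], I[1,3]^2, I[1,6].
μ_θ-semistable layers: μ^(1)=15; μ^(2)=8; μ^(3)=1; μ^(4)=-11/3; μ^(5)=-6

((0, 0, 0, 0, 0, 1); (0, 0, 2, 0, 0, 0); (0, 3, 0, 0, 1, 0); (0, 1, 1, 1, 0, 0); (4, 0, 0, 0, 0, 0))


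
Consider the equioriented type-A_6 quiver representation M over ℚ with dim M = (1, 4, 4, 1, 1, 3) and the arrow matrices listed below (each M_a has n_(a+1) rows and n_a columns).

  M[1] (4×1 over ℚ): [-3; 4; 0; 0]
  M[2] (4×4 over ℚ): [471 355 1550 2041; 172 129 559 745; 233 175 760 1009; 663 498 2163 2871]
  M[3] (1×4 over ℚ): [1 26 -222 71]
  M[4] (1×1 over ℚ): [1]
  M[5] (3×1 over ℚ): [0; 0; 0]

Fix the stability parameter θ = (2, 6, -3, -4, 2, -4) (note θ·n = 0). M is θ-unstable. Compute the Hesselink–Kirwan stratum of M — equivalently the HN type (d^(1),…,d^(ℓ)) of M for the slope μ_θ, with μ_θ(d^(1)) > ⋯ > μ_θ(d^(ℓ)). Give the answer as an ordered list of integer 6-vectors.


Barcode: M ≅ I[1,5], I[2,2], I[2,3]^2, I[3,3], I[6,6]^3. HN layers by μ_θ (6 steps, strictly decreasing):
  μ^(1)=6; μ^(2)=2; μ^(3)=3/2; μ^(4)=1/4; μ^(5)=-3; μ^(6)=-4

((0, 1, 0, 0, 0, 0); (0, 0, 0, 0, 1, 0); (0, 2, 2, 0, 0, 0); (1, 1, 1, 1, 0, 0); (0, 0, 1, 0, 0, 0); (0, 0, 0, 0, 0, 3))


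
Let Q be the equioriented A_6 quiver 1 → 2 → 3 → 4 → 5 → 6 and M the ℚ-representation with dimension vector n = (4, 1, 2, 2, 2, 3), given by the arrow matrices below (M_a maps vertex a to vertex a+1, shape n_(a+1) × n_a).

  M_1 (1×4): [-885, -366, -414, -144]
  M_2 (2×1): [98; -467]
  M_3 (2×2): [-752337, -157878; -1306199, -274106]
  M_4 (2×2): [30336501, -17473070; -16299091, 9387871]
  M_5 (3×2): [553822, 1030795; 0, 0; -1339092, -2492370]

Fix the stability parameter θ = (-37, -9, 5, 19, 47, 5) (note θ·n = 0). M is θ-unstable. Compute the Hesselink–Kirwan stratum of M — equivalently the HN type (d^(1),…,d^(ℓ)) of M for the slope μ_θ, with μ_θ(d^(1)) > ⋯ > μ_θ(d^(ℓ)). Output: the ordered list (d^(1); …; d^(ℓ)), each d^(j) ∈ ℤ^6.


Interval decomposition of M: I[1,1]^3, I[1,3], I[3,6], I[4,5], I[6,6]^2.
HN type (ℓ=6): μ^(1)=47; μ^(2)=26; μ^(3)=19; μ^(4)=5; μ^(5)=-9; μ^(6)=-37

((0, 0, 0, 0, 1, 0); (0, 0, 0, 0, 1, 1); (0, 0, 0, 2, 0, 0); (0, 0, 2, 0, 0, 2); (0, 1, 0, 0, 0, 0); (4, 0, 0, 0, 0, 0))


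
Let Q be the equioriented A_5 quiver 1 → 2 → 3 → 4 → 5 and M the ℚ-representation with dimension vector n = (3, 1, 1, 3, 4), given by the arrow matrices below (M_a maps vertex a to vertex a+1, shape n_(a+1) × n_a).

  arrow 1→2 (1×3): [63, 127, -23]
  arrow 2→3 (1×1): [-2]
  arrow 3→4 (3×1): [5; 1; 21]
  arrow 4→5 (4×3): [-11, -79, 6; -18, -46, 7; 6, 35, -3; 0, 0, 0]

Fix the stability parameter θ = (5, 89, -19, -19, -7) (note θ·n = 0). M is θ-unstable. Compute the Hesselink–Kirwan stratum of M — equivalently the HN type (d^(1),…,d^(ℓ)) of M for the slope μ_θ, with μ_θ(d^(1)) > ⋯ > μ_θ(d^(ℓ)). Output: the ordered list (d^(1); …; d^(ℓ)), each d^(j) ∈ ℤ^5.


Barcode: M ≅ I[1,1]^2, I[1,5], I[4,5]^2, I[5,5]. HN layers by μ_θ (4 steps, strictly decreasing):
  μ^(1)=11; μ^(2)=5; μ^(3)=-7; μ^(4)=-19

((0, 1, 1, 1, 1); (3, 0, 0, 0, 0); (0, 0, 0, 0, 3); (0, 0, 0, 2, 0))


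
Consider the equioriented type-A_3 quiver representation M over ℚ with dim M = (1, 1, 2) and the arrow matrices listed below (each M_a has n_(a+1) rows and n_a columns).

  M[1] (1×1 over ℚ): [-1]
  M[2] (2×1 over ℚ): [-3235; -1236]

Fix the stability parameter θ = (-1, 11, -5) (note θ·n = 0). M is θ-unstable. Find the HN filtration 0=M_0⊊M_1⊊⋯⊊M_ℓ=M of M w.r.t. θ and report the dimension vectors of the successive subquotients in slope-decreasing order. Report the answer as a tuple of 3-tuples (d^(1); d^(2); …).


Interval decomposition of M: I[1,3], I[3,3].
HN type (ℓ=3): μ^(1)=3; μ^(2)=-1; μ^(3)=-5

((0, 1, 1); (1, 0, 0); (0, 0, 1))


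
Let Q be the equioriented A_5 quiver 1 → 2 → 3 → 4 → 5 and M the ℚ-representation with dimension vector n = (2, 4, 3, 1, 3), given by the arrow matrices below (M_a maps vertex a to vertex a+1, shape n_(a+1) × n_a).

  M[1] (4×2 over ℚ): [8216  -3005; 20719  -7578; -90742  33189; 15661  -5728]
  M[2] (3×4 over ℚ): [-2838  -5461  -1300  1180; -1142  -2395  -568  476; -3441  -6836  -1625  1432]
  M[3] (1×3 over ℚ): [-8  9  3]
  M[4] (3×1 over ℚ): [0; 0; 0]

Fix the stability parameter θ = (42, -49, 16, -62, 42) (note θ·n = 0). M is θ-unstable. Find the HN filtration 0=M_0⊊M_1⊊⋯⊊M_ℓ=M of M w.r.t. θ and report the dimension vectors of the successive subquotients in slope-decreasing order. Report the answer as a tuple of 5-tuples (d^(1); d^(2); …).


Via rank(M_{q-1}∘⋯∘M_p): M ≅ I[1,2], I[1,4], I[2,3]^2, I[5,5]^3.
μ_θ-semistable layers: μ^(1)=42; μ^(2)=16; μ^(3)=-7/2; μ^(4)=-53/4; μ^(5)=-49

((0, 0, 0, 0, 3); (0, 0, 2, 0, 0); (1, 1, 0, 0, 0); (1, 1, 1, 1, 0); (0, 2, 0, 0, 0))


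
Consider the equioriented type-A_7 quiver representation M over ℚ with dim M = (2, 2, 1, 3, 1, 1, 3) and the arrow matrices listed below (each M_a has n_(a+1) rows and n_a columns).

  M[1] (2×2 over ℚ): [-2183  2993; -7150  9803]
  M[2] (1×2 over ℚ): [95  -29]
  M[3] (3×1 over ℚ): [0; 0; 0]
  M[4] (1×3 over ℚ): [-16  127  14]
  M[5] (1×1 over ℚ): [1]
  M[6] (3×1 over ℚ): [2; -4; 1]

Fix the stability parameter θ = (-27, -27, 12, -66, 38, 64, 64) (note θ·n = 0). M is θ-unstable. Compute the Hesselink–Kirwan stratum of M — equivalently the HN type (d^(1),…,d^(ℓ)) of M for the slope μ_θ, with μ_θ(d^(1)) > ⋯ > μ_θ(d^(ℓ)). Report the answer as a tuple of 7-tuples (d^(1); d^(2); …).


Via rank(M_{q-1}∘⋯∘M_p): M ≅ I[1,2], I[1,3], I[4,4]^2, I[4,7], I[7,7]^2.
μ_θ-semistable layers: μ^(1)=64; μ^(2)=38; μ^(3)=12; μ^(4)=-27; μ^(5)=-66

((0, 0, 0, 0, 0, 1, 3); (0, 0, 0, 0, 1, 0, 0); (0, 0, 1, 0, 0, 0, 0); (2, 2, 0, 0, 0, 0, 0); (0, 0, 0, 3, 0, 0, 0))


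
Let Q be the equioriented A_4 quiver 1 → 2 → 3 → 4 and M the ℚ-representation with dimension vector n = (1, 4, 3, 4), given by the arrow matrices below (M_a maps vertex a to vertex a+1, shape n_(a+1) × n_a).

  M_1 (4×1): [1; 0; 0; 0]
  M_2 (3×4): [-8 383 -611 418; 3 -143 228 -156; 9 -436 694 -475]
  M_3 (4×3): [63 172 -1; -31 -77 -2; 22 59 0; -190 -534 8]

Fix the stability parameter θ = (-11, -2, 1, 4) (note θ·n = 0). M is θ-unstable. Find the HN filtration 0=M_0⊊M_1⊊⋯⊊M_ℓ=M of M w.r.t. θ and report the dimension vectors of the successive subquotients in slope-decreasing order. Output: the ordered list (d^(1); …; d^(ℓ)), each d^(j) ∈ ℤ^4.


Interval decomposition of M: I[1,4], I[2,2], I[2,4]^2, I[4,4].
HN type (ℓ=4): μ^(1)=4; μ^(2)=1; μ^(3)=-2; μ^(4)=-11

((0, 0, 0, 4); (0, 0, 3, 0); (0, 4, 0, 0); (1, 0, 0, 0))


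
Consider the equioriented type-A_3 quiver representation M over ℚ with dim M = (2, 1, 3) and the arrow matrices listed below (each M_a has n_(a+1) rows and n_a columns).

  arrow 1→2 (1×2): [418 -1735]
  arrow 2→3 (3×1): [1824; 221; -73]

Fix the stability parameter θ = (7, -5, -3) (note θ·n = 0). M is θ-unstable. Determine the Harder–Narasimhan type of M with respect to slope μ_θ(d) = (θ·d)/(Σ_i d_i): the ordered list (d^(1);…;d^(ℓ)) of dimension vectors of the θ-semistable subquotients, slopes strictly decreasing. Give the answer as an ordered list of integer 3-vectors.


Interval decomposition of M: I[1,1], I[1,3], I[3,3]^2.
HN type (ℓ=3): μ^(1)=7; μ^(2)=-1/3; μ^(3)=-3

((1, 0, 0); (1, 1, 1); (0, 0, 2))


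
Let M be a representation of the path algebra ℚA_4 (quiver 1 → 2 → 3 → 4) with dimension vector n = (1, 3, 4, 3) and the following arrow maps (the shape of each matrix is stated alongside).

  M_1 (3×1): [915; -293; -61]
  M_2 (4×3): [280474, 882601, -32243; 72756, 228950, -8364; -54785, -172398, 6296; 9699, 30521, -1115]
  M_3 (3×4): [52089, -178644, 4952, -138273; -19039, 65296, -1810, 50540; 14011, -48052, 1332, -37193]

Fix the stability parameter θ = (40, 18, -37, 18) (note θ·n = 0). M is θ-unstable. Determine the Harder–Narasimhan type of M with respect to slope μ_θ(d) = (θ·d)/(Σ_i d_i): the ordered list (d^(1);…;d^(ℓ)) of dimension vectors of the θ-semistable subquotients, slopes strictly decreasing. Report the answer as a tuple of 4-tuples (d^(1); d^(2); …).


Barcode: M ≅ I[1,4], I[2,3], I[2,4], I[3,3], I[4,4]. HN layers by μ_θ (4 steps, strictly decreasing):
  μ^(1)=18; μ^(2)=7; μ^(3)=-19/2; μ^(4)=-37

((0, 0, 0, 3); (1, 1, 1, 0); (0, 2, 2, 0); (0, 0, 1, 0))


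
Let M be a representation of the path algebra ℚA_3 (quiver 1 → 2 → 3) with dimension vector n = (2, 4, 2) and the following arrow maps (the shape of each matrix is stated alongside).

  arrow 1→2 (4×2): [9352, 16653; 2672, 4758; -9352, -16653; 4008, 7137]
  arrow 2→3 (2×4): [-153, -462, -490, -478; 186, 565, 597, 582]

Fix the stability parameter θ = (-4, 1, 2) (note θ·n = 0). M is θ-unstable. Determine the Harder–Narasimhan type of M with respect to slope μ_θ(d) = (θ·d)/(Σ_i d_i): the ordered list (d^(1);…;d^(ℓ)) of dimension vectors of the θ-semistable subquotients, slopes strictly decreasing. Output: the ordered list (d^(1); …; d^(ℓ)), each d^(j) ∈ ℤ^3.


Via rank(M_{q-1}∘⋯∘M_p): M ≅ I[1,1], I[1,3], I[2,2]^2, I[2,3].
μ_θ-semistable layers: μ^(1)=2; μ^(2)=1; μ^(3)=-4

((0, 0, 2); (0, 4, 0); (2, 0, 0))


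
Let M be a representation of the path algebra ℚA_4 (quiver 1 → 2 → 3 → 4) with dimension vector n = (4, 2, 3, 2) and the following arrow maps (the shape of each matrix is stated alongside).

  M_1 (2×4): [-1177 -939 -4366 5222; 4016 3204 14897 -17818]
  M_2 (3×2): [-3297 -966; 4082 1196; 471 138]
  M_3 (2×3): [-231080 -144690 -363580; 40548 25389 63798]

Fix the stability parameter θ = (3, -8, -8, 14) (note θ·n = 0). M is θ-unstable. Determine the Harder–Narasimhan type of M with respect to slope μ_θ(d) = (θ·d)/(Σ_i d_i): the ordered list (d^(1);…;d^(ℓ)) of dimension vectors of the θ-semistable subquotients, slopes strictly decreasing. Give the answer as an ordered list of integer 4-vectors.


Interval decomposition of M: I[1,1]^2, I[1,2], I[1,3], I[3,3], I[3,4], I[4,4].
HN type (ℓ=5): μ^(1)=14; μ^(2)=3; μ^(3)=-5/2; μ^(4)=-13/3; μ^(5)=-8

((0, 0, 0, 2); (2, 0, 0, 0); (1, 1, 0, 0); (1, 1, 1, 0); (0, 0, 2, 0))


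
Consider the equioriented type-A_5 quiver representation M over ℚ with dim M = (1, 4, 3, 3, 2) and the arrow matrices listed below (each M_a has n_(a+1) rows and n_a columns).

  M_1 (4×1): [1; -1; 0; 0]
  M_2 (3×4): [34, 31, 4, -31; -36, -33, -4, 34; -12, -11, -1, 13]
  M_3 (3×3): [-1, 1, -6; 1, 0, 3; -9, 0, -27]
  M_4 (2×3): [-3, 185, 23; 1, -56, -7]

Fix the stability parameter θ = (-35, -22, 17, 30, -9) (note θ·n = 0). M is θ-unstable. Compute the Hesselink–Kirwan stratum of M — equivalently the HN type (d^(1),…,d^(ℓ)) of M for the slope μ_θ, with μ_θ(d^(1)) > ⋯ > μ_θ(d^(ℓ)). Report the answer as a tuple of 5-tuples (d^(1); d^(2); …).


Via rank(M_{q-1}∘⋯∘M_p): M ≅ I[1,3], I[2,2], I[2,5]^2, I[4,4].
μ_θ-semistable layers: μ^(1)=30; μ^(2)=17; μ^(3)=38/3; μ^(4)=-22; μ^(5)=-35

((0, 0, 0, 1, 0); (0, 0, 1, 0, 0); (0, 0, 2, 2, 2); (0, 4, 0, 0, 0); (1, 0, 0, 0, 0))


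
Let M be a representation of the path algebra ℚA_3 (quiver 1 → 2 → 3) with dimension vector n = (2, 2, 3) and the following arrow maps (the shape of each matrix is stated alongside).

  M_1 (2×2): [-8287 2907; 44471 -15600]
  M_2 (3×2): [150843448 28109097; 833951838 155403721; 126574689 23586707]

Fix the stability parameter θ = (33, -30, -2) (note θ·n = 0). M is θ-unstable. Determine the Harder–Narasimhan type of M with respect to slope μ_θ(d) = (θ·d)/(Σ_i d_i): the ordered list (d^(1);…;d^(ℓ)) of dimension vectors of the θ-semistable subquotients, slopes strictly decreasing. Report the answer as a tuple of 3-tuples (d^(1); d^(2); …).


Barcode: M ≅ I[1,3]^2, I[3,3]. HN layers by μ_θ (2 steps, strictly decreasing):
  μ^(1)=1/3; μ^(2)=-2

((2, 2, 2); (0, 0, 1))


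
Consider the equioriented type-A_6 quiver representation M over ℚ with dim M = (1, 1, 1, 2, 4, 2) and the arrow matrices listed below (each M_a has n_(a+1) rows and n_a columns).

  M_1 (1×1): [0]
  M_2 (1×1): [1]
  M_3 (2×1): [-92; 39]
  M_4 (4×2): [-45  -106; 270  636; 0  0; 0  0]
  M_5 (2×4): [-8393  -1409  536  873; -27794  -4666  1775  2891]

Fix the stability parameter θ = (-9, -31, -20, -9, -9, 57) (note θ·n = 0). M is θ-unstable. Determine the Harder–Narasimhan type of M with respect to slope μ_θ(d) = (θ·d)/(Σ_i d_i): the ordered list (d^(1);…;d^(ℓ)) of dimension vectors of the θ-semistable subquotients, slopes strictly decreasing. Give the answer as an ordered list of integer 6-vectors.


Interval decomposition of M: I[1,1], I[2,6], I[4,4], I[5,5]^2, I[5,6].
HN type (ℓ=4): μ^(1)=57; μ^(2)=-9; μ^(3)=-20; μ^(4)=-31

((0, 0, 0, 0, 0, 2); (1, 0, 0, 2, 4, 0); (0, 0, 1, 0, 0, 0); (0, 1, 0, 0, 0, 0))


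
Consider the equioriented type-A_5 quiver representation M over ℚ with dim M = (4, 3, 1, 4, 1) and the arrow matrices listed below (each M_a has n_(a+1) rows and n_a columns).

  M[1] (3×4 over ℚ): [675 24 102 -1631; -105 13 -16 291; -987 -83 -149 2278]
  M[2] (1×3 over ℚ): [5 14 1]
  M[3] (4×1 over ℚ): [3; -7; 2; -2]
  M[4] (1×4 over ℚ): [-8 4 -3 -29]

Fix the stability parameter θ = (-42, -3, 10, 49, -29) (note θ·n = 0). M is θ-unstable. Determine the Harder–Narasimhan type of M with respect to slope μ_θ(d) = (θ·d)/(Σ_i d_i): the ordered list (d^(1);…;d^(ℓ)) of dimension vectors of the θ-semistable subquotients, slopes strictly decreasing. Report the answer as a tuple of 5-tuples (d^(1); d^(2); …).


Via rank(M_{q-1}∘⋯∘M_p): M ≅ I[1,1], I[1,2]^2, I[1,4], I[4,4]^2, I[4,5].
μ_θ-semistable layers: μ^(1)=49; μ^(2)=10; μ^(3)=-3; μ^(4)=-42

((0, 0, 0, 3, 0); (0, 0, 1, 1, 1); (0, 3, 0, 0, 0); (4, 0, 0, 0, 0))


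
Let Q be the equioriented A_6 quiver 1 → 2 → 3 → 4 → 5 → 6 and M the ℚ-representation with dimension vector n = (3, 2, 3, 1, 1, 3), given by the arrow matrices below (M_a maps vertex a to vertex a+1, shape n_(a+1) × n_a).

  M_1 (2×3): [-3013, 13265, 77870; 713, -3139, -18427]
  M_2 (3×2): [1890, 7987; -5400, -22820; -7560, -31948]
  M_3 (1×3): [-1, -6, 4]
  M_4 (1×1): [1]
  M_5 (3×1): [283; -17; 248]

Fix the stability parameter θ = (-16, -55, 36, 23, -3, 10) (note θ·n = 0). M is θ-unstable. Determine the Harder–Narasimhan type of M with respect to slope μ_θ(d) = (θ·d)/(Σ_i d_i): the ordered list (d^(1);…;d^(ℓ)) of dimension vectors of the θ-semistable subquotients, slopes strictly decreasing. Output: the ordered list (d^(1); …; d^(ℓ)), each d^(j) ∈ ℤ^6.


Interval decomposition of M: I[1,1], I[1,2], I[1,6], I[3,3]^2, I[6,6]^2.
HN type (ℓ=5): μ^(1)=36; μ^(2)=33/2; μ^(3)=10; μ^(4)=-16; μ^(5)=-71/2

((0, 0, 2, 0, 0, 0); (0, 0, 1, 1, 1, 1); (0, 0, 0, 0, 0, 2); (1, 0, 0, 0, 0, 0); (2, 2, 0, 0, 0, 0))


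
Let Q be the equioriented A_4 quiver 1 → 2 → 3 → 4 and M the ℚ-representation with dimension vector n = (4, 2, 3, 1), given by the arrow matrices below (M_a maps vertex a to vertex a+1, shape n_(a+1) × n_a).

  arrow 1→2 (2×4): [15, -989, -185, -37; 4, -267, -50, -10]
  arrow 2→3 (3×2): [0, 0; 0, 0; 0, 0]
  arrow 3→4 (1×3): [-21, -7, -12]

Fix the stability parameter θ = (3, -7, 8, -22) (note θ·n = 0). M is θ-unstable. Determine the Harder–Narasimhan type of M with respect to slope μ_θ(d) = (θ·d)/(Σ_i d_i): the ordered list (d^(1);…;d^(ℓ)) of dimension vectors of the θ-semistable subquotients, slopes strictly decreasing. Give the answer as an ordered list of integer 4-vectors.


Interval decomposition of M: I[1,1]^2, I[1,2]^2, I[3,3]^2, I[3,4].
HN type (ℓ=4): μ^(1)=8; μ^(2)=3; μ^(3)=-2; μ^(4)=-7

((0, 0, 2, 0); (2, 0, 0, 0); (2, 2, 0, 0); (0, 0, 1, 1))


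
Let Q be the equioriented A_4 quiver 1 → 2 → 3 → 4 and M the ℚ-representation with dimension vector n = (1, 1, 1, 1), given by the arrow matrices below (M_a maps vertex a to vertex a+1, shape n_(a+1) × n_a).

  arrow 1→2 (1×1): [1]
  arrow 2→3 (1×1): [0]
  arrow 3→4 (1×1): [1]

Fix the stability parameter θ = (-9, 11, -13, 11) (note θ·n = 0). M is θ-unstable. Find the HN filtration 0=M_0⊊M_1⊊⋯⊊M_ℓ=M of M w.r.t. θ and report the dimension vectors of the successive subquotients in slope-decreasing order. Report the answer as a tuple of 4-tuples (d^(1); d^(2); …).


Via rank(M_{q-1}∘⋯∘M_p): M ≅ I[1,2], I[3,4].
μ_θ-semistable layers: μ^(1)=11; μ^(2)=-9; μ^(3)=-13

((0, 1, 0, 1); (1, 0, 0, 0); (0, 0, 1, 0))


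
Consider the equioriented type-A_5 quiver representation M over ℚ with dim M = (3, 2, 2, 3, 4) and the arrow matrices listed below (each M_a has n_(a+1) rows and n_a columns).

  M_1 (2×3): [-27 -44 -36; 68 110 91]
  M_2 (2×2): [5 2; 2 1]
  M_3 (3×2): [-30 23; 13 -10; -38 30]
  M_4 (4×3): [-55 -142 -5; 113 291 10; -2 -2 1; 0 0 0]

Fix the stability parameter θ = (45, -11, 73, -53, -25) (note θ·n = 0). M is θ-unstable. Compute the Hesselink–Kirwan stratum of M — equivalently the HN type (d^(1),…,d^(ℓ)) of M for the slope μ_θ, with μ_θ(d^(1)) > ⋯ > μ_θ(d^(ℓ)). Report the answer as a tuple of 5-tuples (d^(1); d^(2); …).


Interval decomposition of M: I[1,1], I[1,5]^2, I[4,5], I[5,5].
HN type (ℓ=4): μ^(1)=45; μ^(2)=29/5; μ^(3)=-25; μ^(4)=-53

((1, 0, 0, 0, 0); (2, 2, 2, 2, 2); (0, 0, 0, 0, 2); (0, 0, 0, 1, 0))


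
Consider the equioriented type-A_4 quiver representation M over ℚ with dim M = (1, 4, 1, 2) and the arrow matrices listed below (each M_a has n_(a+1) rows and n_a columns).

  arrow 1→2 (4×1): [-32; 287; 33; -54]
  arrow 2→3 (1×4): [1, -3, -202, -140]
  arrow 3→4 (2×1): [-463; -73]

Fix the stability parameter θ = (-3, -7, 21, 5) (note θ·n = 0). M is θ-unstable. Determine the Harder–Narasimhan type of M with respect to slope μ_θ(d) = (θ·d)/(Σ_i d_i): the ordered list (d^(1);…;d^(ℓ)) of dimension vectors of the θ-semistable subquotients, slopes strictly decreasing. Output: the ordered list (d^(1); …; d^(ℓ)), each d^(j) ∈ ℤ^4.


Barcode: M ≅ I[1,4], I[2,2]^3, I[4,4]. HN layers by μ_θ (4 steps, strictly decreasing):
  μ^(1)=13; μ^(2)=5; μ^(3)=-5; μ^(4)=-7

((0, 0, 1, 1); (0, 0, 0, 1); (1, 1, 0, 0); (0, 3, 0, 0))


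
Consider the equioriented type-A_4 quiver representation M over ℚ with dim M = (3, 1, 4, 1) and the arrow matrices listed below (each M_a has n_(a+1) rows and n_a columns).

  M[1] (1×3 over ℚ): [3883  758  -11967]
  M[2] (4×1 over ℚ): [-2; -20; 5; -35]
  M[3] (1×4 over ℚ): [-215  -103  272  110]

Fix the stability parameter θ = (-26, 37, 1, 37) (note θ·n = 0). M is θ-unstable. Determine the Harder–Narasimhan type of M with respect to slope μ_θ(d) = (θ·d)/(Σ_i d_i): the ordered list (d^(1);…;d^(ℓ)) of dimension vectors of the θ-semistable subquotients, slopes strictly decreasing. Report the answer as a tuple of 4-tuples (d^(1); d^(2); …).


Via rank(M_{q-1}∘⋯∘M_p): M ≅ I[1,1]^2, I[1,3], I[3,3]^2, I[3,4].
μ_θ-semistable layers: μ^(1)=37; μ^(2)=19; μ^(3)=1; μ^(4)=-26

((0, 0, 0, 1); (0, 1, 1, 0); (0, 0, 3, 0); (3, 0, 0, 0))


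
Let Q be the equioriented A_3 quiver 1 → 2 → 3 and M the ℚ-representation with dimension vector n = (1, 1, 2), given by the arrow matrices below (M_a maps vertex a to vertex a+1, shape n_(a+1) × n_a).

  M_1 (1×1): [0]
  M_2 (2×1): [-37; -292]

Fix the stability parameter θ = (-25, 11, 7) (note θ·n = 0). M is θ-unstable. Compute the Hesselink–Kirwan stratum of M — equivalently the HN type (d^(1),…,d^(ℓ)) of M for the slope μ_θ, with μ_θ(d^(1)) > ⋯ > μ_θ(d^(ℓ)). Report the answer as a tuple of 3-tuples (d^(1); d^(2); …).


Via rank(M_{q-1}∘⋯∘M_p): M ≅ I[1,1], I[2,3], I[3,3].
μ_θ-semistable layers: μ^(1)=9; μ^(2)=7; μ^(3)=-25

((0, 1, 1); (0, 0, 1); (1, 0, 0))


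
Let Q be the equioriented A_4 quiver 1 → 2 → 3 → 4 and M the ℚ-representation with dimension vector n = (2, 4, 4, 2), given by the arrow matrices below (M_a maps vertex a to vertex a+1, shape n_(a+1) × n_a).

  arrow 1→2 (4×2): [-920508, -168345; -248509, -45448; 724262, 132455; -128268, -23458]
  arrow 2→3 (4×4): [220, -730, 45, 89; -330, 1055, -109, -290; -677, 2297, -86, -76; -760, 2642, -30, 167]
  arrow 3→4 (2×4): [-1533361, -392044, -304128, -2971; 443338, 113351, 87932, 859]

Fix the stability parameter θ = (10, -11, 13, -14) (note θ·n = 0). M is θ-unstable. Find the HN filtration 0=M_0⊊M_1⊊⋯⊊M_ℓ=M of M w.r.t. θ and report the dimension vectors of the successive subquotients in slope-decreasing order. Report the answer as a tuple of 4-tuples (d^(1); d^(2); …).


Via rank(M_{q-1}∘⋯∘M_p): M ≅ I[1,4]^2, I[2,3]^2.
μ_θ-semistable layers: μ^(1)=13; μ^(2)=-1/2; μ^(3)=-11

((0, 0, 2, 0); (2, 2, 2, 2); (0, 2, 0, 0))


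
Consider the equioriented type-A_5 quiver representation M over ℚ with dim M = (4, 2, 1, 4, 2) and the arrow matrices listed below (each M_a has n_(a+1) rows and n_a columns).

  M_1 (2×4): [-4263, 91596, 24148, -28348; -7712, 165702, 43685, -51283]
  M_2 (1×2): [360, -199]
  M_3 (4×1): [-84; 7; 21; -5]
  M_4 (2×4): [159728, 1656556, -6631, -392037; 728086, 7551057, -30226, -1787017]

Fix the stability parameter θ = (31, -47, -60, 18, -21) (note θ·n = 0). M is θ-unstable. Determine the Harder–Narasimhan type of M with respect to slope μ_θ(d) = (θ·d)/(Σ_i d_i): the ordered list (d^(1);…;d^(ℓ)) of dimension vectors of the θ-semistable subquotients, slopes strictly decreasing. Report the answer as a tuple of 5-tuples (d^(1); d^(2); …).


Via rank(M_{q-1}∘⋯∘M_p): M ≅ I[1,1]^2, I[1,2], I[1,5], I[4,4]^2, I[4,5].
μ_θ-semistable layers: μ^(1)=31; μ^(2)=18; μ^(3)=-3/2; μ^(4)=-8; μ^(5)=-76/3

((2, 0, 0, 0, 0); (0, 0, 0, 2, 0); (0, 0, 0, 2, 2); (1, 1, 0, 0, 0); (1, 1, 1, 0, 0))


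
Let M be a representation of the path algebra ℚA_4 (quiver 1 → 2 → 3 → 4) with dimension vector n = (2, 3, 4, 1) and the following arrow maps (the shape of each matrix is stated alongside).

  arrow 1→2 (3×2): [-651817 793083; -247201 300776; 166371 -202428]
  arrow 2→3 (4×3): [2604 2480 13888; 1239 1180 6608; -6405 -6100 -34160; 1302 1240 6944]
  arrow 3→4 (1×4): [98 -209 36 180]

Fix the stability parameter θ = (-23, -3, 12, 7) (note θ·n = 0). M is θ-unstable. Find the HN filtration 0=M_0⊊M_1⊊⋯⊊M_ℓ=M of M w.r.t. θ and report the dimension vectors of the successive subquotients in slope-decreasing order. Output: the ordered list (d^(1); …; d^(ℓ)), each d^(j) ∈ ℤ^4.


Interval decomposition of M: I[1,2], I[1,4], I[2,2], I[3,3]^3.
HN type (ℓ=4): μ^(1)=12; μ^(2)=19/2; μ^(3)=-3; μ^(4)=-23

((0, 0, 3, 0); (0, 0, 1, 1); (0, 3, 0, 0); (2, 0, 0, 0))


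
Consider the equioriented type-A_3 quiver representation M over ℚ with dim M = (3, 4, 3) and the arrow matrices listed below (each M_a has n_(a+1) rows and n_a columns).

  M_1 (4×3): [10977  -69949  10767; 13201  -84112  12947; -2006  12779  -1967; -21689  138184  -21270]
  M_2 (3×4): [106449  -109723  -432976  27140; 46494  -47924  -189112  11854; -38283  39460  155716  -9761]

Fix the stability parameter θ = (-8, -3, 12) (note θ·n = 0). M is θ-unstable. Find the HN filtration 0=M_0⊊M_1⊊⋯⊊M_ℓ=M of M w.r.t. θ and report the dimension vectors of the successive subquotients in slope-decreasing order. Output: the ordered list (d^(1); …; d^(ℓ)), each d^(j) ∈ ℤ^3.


Via rank(M_{q-1}∘⋯∘M_p): M ≅ I[1,2], I[1,3]^2, I[2,2], I[3,3].
μ_θ-semistable layers: μ^(1)=12; μ^(2)=-3; μ^(3)=-8

((0, 0, 3); (0, 4, 0); (3, 0, 0))
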